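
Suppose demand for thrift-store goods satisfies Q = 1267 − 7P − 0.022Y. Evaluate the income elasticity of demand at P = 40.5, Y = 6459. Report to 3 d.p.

-0.169

At P = 40.5, Y = 6459: Q = 841.402.
Holding P constant, ∂Q/∂Y = −0.022.
η_Y = (∂Q/∂Y)·(Y/Q) = -0.022 × (6459/841.402) = -0.169.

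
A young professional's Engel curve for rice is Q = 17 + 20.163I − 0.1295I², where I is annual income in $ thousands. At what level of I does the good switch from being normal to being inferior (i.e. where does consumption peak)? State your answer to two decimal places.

dQ/dI = 20.163 − 0.259I.
The good is inferior where dQ/dI < 0. Setting dQ/dI = 0 gives I = 20.163 / 0.259 = 77.85.

77.85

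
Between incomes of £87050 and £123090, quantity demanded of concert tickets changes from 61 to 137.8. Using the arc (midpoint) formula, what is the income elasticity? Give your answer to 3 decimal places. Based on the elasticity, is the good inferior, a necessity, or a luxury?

2.253 (luxury)

ΔQ = 137.8 − 61 = 76.8; midpoint Q̄ = (61 + 137.8)/2 = 99.4.
ΔI = 123090 − 87050 = 36040; midpoint Ī = (87050 + 123090)/2 = 105070.
η = (ΔQ/Q̄) ÷ (ΔI/Ī) = (76.8/99.4) ÷ (36040/105070) = 2.253.
η > 1 ⇒ luxury.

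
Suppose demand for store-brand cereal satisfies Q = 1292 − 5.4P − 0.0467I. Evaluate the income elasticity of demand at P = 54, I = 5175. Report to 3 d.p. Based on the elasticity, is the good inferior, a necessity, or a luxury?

At P = 54, I = 5175: Q = 758.728.
Holding P constant, ∂Q/∂I = −0.0467.
η_I = (∂Q/∂I)·(I/Q) = -0.0467 × (5175/758.728) = -0.319.
Since η < 0, this is an inferior good.

-0.319 (inferior good)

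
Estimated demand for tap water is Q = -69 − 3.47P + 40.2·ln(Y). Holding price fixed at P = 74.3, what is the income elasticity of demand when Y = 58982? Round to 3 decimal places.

At P = 74.3, Y = 58982: Q = 114.776.
Holding P constant, ∂Q/∂Y = 40.2/Y = 0.000681564.
η_Y = (∂Q/∂Y)·(Y/Q) = 0.000681564 × (58982/114.776) = 0.350.

0.350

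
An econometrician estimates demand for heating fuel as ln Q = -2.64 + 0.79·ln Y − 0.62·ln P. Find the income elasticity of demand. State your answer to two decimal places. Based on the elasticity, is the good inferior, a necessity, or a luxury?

In a log-linear demand, the coefficient on ln Y is the income elasticity.
So η = 0.79.
0 < η < 1 ⇒ necessity.

0.79 (necessity)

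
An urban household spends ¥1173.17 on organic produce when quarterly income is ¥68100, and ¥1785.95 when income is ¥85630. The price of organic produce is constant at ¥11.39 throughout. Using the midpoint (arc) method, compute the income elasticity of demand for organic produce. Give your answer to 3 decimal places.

With a constant price, Q₁ = 1173.17/11.39 = 103.000 and Q₂ = 1785.95/11.39 = 156.800 (equivalently, work directly with expenditure since P cancels).
Midpoint %ΔQ = (1785.95 − 1173.17)/1479.56 = 0.41416; midpoint %ΔI = (85630 − 68100)/76865 = 0.22806.
η = 0.41416 / 0.22806 = 1.816.

1.816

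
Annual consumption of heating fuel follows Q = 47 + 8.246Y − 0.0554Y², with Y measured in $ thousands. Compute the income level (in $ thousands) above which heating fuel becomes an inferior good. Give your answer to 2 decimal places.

dQ/dY = 8.246 − 0.1108Y.
The good is inferior where dQ/dY < 0. Setting dQ/dY = 0 gives Y = 8.246 / 0.1108 = 74.42.

74.42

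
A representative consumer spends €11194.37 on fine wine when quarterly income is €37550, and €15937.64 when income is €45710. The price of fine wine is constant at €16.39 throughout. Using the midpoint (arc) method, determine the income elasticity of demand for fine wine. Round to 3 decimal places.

With a constant price, Q₁ = 11194.37/16.39 = 683.000 and Q₂ = 15937.64/16.39 = 972.400 (equivalently, work directly with expenditure since P cancels).
Midpoint %ΔQ = (15937.64 − 11194.37)/13566.01 = 0.34964; midpoint %ΔI = (45710 − 37550)/41630 = 0.19601.
η = 0.34964 / 0.19601 = 1.784.

1.784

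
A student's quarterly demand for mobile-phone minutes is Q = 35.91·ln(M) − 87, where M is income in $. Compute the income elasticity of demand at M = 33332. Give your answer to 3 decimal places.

At M = 33332: Q = 286.977.
dQ/dM = 35.91/M = 0.00107734 at this income.
η = (dQ/dM)·(M/Q) = 0.00107734 × (33332/286.977) = 0.125.

0.125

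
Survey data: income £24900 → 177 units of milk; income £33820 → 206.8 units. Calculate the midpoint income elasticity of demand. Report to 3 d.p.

ΔQ = 206.8 − 177 = 29.8; midpoint Q̄ = (177 + 206.8)/2 = 191.9.
ΔI = 33820 − 24900 = 8920; midpoint Ī = (24900 + 33820)/2 = 29360.
η = (ΔQ/Q̄) ÷ (ΔI/Ī) = (29.8/191.9) ÷ (8920/29360) = 0.511.

0.511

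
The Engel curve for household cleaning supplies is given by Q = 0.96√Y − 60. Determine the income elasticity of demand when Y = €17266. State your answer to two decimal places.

At Y = 17266: Q = 66.144.
dQ/dY = 0.96/(2√Y) = 0.00365296 at this income.
η = (dQ/dY)·(Y/Q) = 0.00365296 × (17266/66.144) = 0.95.

0.95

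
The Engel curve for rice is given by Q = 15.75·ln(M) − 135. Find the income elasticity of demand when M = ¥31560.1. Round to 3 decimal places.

0.559

At M = 31560.1: Q = 28.164.
dQ/dM = 15.75/M = 0.000499048 at this income.
η = (dQ/dM)·(M/Q) = 0.000499048 × (31560.1/28.164) = 0.559.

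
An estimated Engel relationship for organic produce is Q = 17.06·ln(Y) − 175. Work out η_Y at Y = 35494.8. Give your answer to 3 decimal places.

At Y = 35494.8: Q = 3.740.
dQ/dY = 17.06/Y = 0.000480634 at this income.
η = (dQ/dY)·(Y/Q) = 0.000480634 × (35494.8/3.740) = 4.561.

4.561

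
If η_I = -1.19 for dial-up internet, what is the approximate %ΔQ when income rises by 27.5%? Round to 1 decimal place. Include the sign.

-32.7%

%ΔQ ≈ η × %ΔI = -1.19 × 27.5% = -32.7%.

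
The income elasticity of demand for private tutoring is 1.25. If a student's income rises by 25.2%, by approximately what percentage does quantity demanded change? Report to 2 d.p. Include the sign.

%ΔQ ≈ η × %ΔI = 1.25 × 25.2% = 31.50%.

31.50%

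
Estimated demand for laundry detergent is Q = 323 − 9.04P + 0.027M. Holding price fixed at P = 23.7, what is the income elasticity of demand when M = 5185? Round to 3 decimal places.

At P = 23.7, M = 5185: Q = 248.747.
Holding P constant, ∂Q/∂M = 0.027.
η_M = (∂Q/∂M)·(M/Q) = 0.027 × (5185/248.747) = 0.563.

0.563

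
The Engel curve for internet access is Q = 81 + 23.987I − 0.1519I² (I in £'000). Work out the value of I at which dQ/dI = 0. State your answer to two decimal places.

78.96

dQ/dI = 23.987 − 0.3038I.
The good is inferior where dQ/dI < 0. Setting dQ/dI = 0 gives I = 23.987 / 0.3038 = 78.96.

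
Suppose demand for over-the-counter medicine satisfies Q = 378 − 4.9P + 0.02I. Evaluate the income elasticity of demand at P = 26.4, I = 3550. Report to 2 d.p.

At P = 26.4, I = 3550: Q = 319.640.
Holding P constant, ∂Q/∂I = 0.02.
η_I = (∂Q/∂I)·(I/Q) = 0.02 × (3550/319.640) = 0.22.

0.22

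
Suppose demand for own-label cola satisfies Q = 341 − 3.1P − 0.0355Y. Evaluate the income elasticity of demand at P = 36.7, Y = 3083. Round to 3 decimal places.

-0.929

At P = 36.7, Y = 3083: Q = 117.784.
Holding P constant, ∂Q/∂Y = −0.0355.
η_Y = (∂Q/∂Y)·(Y/Q) = -0.0355 × (3083/117.784) = -0.929.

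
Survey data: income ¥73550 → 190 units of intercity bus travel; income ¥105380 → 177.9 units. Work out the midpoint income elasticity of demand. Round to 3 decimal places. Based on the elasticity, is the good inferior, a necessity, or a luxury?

ΔQ = 177.9 − 190 = -12.1; midpoint Q̄ = (190 + 177.9)/2 = 183.95.
ΔI = 105380 − 73550 = 31830; midpoint Ī = (73550 + 105380)/2 = 89465.
η = (ΔQ/Q̄) ÷ (ΔI/Ī) = (-12.1/183.95) ÷ (31830/89465) = -0.185.
η < 0 ⇒ inferior good.

-0.185 (inferior good)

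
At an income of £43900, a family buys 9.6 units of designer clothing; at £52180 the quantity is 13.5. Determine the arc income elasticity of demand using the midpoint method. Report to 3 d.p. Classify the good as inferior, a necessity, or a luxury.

1.959 (luxury)

ΔQ = 13.5 − 9.6 = 3.9; midpoint Q̄ = (9.6 + 13.5)/2 = 11.55.
ΔI = 52180 − 43900 = 8280; midpoint Ī = (43900 + 52180)/2 = 48040.
η = (ΔQ/Q̄) ÷ (ΔI/Ī) = (3.9/11.55) ÷ (8280/48040) = 1.959.
η > 1 ⇒ luxury.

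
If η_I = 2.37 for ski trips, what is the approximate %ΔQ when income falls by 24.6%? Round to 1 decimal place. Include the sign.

%ΔQ ≈ η × %ΔI = 2.37 × (-24.6%) = -58.3%.

-58.3%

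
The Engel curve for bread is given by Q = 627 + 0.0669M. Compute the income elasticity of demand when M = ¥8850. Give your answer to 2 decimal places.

0.49

At M = 8850: Q = 1219.065.
dQ/dM = 0.0669.
η = (dQ/dM)·(M/Q) = 0.0669 × (8850/1219.065) = 0.49.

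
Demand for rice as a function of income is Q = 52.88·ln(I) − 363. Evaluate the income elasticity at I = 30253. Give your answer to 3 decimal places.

At I = 30253: Q = 182.582.
dQ/dI = 52.88/I = 0.00174793 at this income.
η = (dQ/dI)·(I/Q) = 0.00174793 × (30253/182.582) = 0.290.

0.290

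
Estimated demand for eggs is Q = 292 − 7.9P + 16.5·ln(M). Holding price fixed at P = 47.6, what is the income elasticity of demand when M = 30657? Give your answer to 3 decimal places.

At P = 47.6, M = 30657: Q = 86.415.
Holding P constant, ∂Q/∂M = 16.5/M = 0.000538213.
η_M = (∂Q/∂M)·(M/Q) = 0.000538213 × (30657/86.415) = 0.191.

0.191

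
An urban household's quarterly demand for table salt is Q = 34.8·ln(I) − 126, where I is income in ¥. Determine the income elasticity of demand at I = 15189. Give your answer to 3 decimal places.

At I = 15189: Q = 209.066.
dQ/dI = 34.8/I = 0.00229113 at this income.
η = (dQ/dI)·(I/Q) = 0.00229113 × (15189/209.066) = 0.166.

0.166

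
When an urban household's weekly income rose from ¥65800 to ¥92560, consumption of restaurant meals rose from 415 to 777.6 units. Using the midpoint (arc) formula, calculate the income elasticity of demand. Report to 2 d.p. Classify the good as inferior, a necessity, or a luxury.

ΔQ = 777.6 − 415 = 362.6; midpoint Q̄ = (415 + 777.6)/2 = 596.3.
ΔI = 92560 − 65800 = 26760; midpoint Ī = (65800 + 92560)/2 = 79180.
η = (ΔQ/Q̄) ÷ (ΔI/Ī) = (362.6/596.3) ÷ (26760/79180) = 1.80.
η > 1 ⇒ luxury.

1.80 (luxury)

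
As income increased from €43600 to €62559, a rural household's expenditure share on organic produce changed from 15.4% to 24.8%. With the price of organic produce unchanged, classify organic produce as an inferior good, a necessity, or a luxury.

luxury

The budget share rises as income rises, so η > 1.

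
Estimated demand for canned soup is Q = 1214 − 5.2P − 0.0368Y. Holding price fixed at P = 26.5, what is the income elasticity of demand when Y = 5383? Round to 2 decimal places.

-0.23

At P = 26.5, Y = 5383: Q = 878.106.
Holding P constant, ∂Q/∂Y = −0.0368.
η_Y = (∂Q/∂Y)·(Y/Q) = -0.0368 × (5383/878.106) = -0.23.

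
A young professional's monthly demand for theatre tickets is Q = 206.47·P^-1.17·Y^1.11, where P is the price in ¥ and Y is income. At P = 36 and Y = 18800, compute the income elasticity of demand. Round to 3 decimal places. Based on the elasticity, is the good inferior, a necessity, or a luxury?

1.110 (luxury)

For a multiplicative demand Q = A·P^α·Y^β, the income elasticity is β everywhere.
Here β = 1.11, so η = 1.110.
Since η > 1, this is a luxury.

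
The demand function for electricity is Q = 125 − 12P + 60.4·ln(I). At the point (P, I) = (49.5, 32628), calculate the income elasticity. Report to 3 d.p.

0.381

At P = 49.5, I = 32628: Q = 158.733.
Holding P constant, ∂Q/∂I = 60.4/I = 0.00185117.
η_I = (∂Q/∂I)·(I/Q) = 0.00185117 × (32628/158.733) = 0.381.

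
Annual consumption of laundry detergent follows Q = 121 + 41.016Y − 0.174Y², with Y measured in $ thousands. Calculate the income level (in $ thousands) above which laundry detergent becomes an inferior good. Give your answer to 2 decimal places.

dQ/dY = 41.016 − 0.348Y.
The good is inferior where dQ/dY < 0. Setting dQ/dY = 0 gives Y = 41.016 / 0.348 = 117.86.

117.86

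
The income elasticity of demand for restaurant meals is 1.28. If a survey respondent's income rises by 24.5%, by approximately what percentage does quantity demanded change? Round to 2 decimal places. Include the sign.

31.36%

%ΔQ ≈ η × %ΔI = 1.28 × 24.5% = 31.36%.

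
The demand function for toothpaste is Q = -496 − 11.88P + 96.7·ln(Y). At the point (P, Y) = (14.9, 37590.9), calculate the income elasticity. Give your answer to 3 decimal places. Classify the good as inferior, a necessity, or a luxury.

At P = 14.9, Y = 37590.9: Q = 345.676.
Holding P constant, ∂Q/∂Y = 96.7/Y = 0.00257243.
η_Y = (∂Q/∂Y)·(Y/Q) = 0.00257243 × (37590.9/345.676) = 0.280.
Since 0 < η < 1, this is a necessity.

0.280 (necessity)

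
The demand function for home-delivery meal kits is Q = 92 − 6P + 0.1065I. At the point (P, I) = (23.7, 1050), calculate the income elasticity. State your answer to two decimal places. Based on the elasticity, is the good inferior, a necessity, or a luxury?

1.81 (luxury)

At P = 23.7, I = 1050: Q = 61.625.
Holding P constant, ∂Q/∂I = 0.1065.
η_I = (∂Q/∂I)·(I/Q) = 0.1065 × (1050/61.625) = 1.81.
Since η > 1, this is a luxury.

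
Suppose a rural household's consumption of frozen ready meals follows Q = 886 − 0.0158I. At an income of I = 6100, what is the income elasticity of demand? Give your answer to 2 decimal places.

-0.12

At I = 6100: Q = 789.620.
dQ/dI = −0.0158.
η = (dQ/dI)·(I/Q) = -0.0158 × (6100/789.620) = -0.12.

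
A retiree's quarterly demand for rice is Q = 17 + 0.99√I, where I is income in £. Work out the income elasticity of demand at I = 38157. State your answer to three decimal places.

At I = 38157: Q = 210.385.
dQ/dI = 0.99/(2√I) = 0.00253407 at this income.
η = (dQ/dI)·(I/Q) = 0.00253407 × (38157/210.385) = 0.460.

0.460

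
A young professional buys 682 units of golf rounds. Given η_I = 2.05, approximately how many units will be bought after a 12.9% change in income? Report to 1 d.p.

862.4

%ΔQ ≈ η × %ΔI = 2.05 × 12.9% = 26.445%.
New Q ≈ 682 × (1 + 0.26445) = 862.4.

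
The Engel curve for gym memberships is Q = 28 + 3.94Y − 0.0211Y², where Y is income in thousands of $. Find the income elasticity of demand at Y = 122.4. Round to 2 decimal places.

At Y = 122.4: Q = 194.1409.
dQ/dY = 3.94 − 0.0422Y = -1.22528.
η = (dQ/dY)·(Y/Q) = -1.22528 × (122.4/194.1409) = -0.77.

-0.77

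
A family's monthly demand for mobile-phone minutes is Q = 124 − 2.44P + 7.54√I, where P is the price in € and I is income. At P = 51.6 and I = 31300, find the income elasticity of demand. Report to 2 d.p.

At P = 51.6, I = 31300: Q = 1332.058.
Holding P constant, ∂Q/∂I = 7.54/(2√I) = 0.0213093.
η_I = (∂Q/∂I)·(I/Q) = 0.0213093 × (31300/1332.058) = 0.50.

0.50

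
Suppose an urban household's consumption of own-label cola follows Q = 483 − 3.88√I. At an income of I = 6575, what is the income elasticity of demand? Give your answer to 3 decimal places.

-0.934

At I = 6575: Q = 168.385.
dQ/dI = -3.88/(2√I) = -0.0239251 at this income.
η = (dQ/dI)·(I/Q) = -0.0239251 × (6575/168.385) = -0.934.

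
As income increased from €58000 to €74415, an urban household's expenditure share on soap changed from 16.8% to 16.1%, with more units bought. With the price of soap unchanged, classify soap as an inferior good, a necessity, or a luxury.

Quantity rises but the budget share falls as income rises, so 0 < η < 1.

necessity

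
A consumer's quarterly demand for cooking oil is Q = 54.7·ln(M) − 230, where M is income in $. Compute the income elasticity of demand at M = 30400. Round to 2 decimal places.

At M = 30400: Q = 334.624.
dQ/dM = 54.7/M = 0.00179934 at this income.
η = (dQ/dM)·(M/Q) = 0.00179934 × (30400/334.624) = 0.16.

0.16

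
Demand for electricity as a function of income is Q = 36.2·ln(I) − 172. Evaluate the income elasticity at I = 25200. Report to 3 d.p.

0.186

At I = 25200: Q = 194.872.
dQ/dI = 36.2/I = 0.00143651 at this income.
η = (dQ/dI)·(I/Q) = 0.00143651 × (25200/194.872) = 0.186.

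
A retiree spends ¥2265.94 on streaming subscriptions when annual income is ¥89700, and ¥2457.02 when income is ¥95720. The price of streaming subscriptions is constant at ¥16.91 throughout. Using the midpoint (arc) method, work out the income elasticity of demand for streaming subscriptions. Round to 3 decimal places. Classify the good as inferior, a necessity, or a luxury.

1.246 (luxury)

With a constant price, Q₁ = 2265.94/16.91 = 134.000 and Q₂ = 2457.02/16.91 = 145.300 (equivalently, work directly with expenditure since P cancels).
Midpoint %ΔQ = (2457.02 − 2265.94)/2361.48 = 0.08092; midpoint %ΔI = (95720 − 89700)/92710 = 0.06493.
η = 0.08092 / 0.06493 = 1.246.
η > 1 ⇒ luxury.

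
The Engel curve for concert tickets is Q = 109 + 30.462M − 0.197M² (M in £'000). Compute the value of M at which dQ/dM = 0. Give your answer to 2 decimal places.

dQ/dM = 30.462 − 0.394M.
The good is inferior where dQ/dM < 0. Setting dQ/dM = 0 gives M = 30.462 / 0.394 = 77.31.

77.31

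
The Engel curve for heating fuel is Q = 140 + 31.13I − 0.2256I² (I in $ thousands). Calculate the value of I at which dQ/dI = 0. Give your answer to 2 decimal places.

dQ/dI = 31.13 − 0.4512I.
The good is inferior where dQ/dI < 0. Setting dQ/dI = 0 gives I = 31.13 / 0.4512 = 68.99.

68.99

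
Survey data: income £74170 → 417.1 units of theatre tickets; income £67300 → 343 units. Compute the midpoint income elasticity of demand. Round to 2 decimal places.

ΔQ = 343 − 417.1 = -74.1; midpoint Q̄ = (417.1 + 343)/2 = 380.05.
ΔI = 67300 − 74170 = -6870; midpoint Ī = (74170 + 67300)/2 = 70735.
η = (ΔQ/Q̄) ÷ (ΔI/Ī) = (-74.1/380.05) ÷ (-6870/70735) = 2.01.

2.01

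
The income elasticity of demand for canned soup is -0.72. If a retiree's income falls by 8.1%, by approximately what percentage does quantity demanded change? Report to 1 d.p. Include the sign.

%ΔQ ≈ η × %ΔI = -0.72 × (-8.1%) = 5.8%.

5.8%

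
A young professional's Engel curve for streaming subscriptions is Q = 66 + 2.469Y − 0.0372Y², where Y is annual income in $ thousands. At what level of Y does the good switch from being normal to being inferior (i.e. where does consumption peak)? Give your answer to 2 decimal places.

33.19

dQ/dY = 2.469 − 0.0744Y.
The good is inferior where dQ/dY < 0. Setting dQ/dY = 0 gives Y = 2.469 / 0.0744 = 33.19.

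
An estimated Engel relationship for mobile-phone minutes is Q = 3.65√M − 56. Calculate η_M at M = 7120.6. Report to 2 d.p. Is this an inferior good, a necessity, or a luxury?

At M = 7120.6: Q = 252.000.
dQ/dM = 3.65/(2√M) = 0.0216274 at this income.
η = (dQ/dM)·(M/Q) = 0.0216274 × (7120.6/252.000) = 0.61.
Since 0 < η < 1, the good is a necessity.

0.61 (necessity)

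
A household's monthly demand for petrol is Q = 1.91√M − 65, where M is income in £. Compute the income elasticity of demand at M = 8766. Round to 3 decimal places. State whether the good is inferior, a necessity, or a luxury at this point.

0.786 (necessity)

At M = 8766: Q = 113.827.
dQ/dM = 1.91/(2√M) = 0.0102001 at this income.
η = (dQ/dM)·(M/Q) = 0.0102001 × (8766/113.827) = 0.786.
Since 0 < η < 1, the good is a necessity.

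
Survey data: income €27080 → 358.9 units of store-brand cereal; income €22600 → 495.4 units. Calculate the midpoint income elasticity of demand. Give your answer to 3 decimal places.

-1.772

ΔQ = 495.4 − 358.9 = 136.5; midpoint Q̄ = (358.9 + 495.4)/2 = 427.15.
ΔI = 22600 − 27080 = -4480; midpoint Ī = (27080 + 22600)/2 = 24840.
η = (ΔQ/Q̄) ÷ (ΔI/Ī) = (136.5/427.15) ÷ (-4480/24840) = -1.772.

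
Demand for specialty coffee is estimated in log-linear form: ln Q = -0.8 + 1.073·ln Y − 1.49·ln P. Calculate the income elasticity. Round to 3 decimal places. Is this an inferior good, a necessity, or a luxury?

In a log-linear demand, the coefficient on ln Y is the income elasticity.
So η = 1.073.
η > 1 ⇒ luxury.

1.073 (luxury)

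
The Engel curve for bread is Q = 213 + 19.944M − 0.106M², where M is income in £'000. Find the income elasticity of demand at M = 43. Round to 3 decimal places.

0.532

At M = 43: Q = 874.5980.
dQ/dM = 19.944 − 0.212M = 10.82800.
η = (dQ/dM)·(M/Q) = 10.82800 × (43/874.5980) = 0.532.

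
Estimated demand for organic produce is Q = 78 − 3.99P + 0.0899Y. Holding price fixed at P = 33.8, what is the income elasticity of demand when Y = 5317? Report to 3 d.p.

At P = 33.8, Y = 5317: Q = 421.136.
Holding P constant, ∂Q/∂Y = 0.0899.
η_Y = (∂Q/∂Y)·(Y/Q) = 0.0899 × (5317/421.136) = 1.135.

1.135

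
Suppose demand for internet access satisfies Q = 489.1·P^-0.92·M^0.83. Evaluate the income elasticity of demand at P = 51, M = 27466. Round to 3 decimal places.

For a multiplicative demand Q = A·P^α·M^β, the income elasticity is β everywhere.
Here β = 0.83, so η = 0.830.

0.830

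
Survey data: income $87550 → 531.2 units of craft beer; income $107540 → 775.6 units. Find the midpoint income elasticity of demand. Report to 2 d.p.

ΔQ = 775.6 − 531.2 = 244.4; midpoint Q̄ = (531.2 + 775.6)/2 = 653.4.
ΔI = 107540 − 87550 = 19990; midpoint Ī = (87550 + 107540)/2 = 97545.
η = (ΔQ/Q̄) ÷ (ΔI/Ī) = (244.4/653.4) ÷ (19990/97545) = 1.83.

1.83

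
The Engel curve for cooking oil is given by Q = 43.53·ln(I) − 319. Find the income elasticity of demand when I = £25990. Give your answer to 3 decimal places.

0.352

At I = 25990: Q = 123.503.
dQ/dI = 43.53/I = 0.00167487 at this income.
η = (dQ/dI)·(I/Q) = 0.00167487 × (25990/123.503) = 0.352.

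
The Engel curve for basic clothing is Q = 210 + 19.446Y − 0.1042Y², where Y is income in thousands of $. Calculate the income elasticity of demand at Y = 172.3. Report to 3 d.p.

At Y = 172.3: Q = 467.1302.
dQ/dY = 19.446 − 0.2084Y = -16.46132.
η = (dQ/dY)·(Y/Q) = -16.46132 × (172.3/467.1302) = -6.072.

-6.072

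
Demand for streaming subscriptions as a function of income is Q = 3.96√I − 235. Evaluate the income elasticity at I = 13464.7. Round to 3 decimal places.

At I = 13464.7: Q = 224.508.
dQ/dI = 3.96/(2√I) = 0.0170635 at this income.
η = (dQ/dI)·(I/Q) = 0.0170635 × (13464.7/224.508) = 1.023.

1.023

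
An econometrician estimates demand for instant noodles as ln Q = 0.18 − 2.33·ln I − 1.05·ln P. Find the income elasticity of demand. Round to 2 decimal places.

-2.33

In a log-linear demand, the coefficient on ln I is the income elasticity.
So η = -2.33.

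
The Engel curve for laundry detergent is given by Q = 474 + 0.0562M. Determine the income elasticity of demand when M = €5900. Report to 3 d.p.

At M = 5900: Q = 805.580.
dQ/dM = 0.0562.
η = (dQ/dM)·(M/Q) = 0.0562 × (5900/805.580) = 0.412.

0.412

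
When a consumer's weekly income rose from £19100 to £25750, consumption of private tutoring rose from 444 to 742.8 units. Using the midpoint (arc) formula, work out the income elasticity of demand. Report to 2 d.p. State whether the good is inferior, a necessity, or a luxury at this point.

1.70 (luxury)

ΔQ = 742.8 − 444 = 298.8; midpoint Q̄ = (444 + 742.8)/2 = 593.4.
ΔI = 25750 − 19100 = 6650; midpoint Ī = (19100 + 25750)/2 = 22425.
η = (ΔQ/Q̄) ÷ (ΔI/Ī) = (298.8/593.4) ÷ (6650/22425) = 1.70.
η > 1 ⇒ luxury.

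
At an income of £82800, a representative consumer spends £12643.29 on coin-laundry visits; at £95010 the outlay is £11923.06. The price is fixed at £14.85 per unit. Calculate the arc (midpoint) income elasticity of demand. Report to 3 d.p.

With a constant price, Q₁ = 12643.29/14.85 = 851.400 and Q₂ = 11923.06/14.85 = 802.900 (equivalently, work directly with expenditure since P cancels).
Midpoint %ΔQ = (11923.06 − 12643.29)/12283.18 = -0.05864; midpoint %ΔI = (95010 − 82800)/88905 = 0.13734.
η = -0.05864 / 0.13734 = -0.427.

-0.427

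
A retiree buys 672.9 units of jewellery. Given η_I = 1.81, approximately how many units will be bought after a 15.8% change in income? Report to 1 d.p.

%ΔQ ≈ η × %ΔI = 1.81 × 15.8% = 28.598%.
New Q ≈ 672.9 × (1 + 0.28598) = 865.3.

865.3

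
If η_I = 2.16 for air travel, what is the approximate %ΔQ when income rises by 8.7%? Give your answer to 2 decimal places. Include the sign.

18.79%

%ΔQ ≈ η × %ΔI = 2.16 × 8.7% = 18.79%.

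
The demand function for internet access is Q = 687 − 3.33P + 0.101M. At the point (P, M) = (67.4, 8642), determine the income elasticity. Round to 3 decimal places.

0.654

At P = 67.4, M = 8642: Q = 1335.400.
Holding P constant, ∂Q/∂M = 0.101.
η_M = (∂Q/∂M)·(M/Q) = 0.101 × (8642/1335.400) = 0.654.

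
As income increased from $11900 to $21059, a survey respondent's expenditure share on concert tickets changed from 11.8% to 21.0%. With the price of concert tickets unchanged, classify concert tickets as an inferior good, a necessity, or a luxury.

The budget share rises as income rises, so η > 1.

luxury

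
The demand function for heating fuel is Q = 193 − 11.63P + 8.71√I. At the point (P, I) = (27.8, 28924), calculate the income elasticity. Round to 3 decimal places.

0.548

At P = 27.8, I = 28924: Q = 1351.001.
Holding P constant, ∂Q/∂I = 8.71/(2√I) = 0.025607.
η_I = (∂Q/∂I)·(I/Q) = 0.025607 × (28924/1351.001) = 0.548.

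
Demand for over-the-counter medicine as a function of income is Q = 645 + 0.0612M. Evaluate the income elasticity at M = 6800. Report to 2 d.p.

At M = 6800: Q = 1061.160.
dQ/dM = 0.0612.
η = (dQ/dM)·(M/Q) = 0.0612 × (6800/1061.160) = 0.39.

0.39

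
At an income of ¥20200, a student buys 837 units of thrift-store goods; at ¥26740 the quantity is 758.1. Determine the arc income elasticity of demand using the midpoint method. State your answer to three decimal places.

ΔQ = 758.1 − 837 = -78.9; midpoint Q̄ = (837 + 758.1)/2 = 797.55.
ΔI = 26740 − 20200 = 6540; midpoint Ī = (20200 + 26740)/2 = 23470.
η = (ΔQ/Q̄) ÷ (ΔI/Ī) = (-78.9/797.55) ÷ (6540/23470) = -0.355.

-0.355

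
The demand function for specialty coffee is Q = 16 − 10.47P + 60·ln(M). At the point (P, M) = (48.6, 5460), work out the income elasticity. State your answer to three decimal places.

At P = 48.6, M = 5460: Q = 23.470.
Holding P constant, ∂Q/∂M = 60/M = 0.010989.
η_M = (∂Q/∂M)·(M/Q) = 0.010989 × (5460/23.470) = 2.556.

2.556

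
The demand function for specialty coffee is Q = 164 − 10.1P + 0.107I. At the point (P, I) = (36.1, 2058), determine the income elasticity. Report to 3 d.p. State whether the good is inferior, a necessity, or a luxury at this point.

11.237 (luxury)

At P = 36.1, I = 2058: Q = 19.596.
Holding P constant, ∂Q/∂I = 0.107.
η_I = (∂Q/∂I)·(I/Q) = 0.107 × (2058/19.596) = 11.237.
Since η > 1, this is a luxury.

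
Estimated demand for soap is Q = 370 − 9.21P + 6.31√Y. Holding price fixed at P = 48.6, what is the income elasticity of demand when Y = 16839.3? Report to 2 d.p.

At P = 48.6, Y = 16839.3: Q = 741.220.
Holding P constant, ∂Q/∂Y = 6.31/(2√Y) = 0.0243129.
η_Y = (∂Q/∂Y)·(Y/Q) = 0.0243129 × (16839.3/741.220) = 0.55.

0.55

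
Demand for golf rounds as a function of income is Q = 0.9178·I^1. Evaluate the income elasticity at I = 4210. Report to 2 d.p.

For Q = A·I^β the income elasticity is constant and equal to β.
Here β = 1, so η = 1.00.

1.00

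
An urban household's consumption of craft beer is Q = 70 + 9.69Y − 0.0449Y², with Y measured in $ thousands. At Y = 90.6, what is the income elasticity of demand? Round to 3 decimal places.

0.243

At Y = 90.6: Q = 579.3586.
dQ/dY = 9.69 − 0.0898Y = 1.55412.
η = (dQ/dY)·(Y/Q) = 1.55412 × (90.6/579.3586) = 0.243.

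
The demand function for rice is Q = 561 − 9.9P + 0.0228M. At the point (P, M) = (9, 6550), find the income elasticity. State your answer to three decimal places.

0.240

At P = 9, M = 6550: Q = 621.240.
Holding P constant, ∂Q/∂M = 0.0228.
η_M = (∂Q/∂M)·(M/Q) = 0.0228 × (6550/621.240) = 0.240.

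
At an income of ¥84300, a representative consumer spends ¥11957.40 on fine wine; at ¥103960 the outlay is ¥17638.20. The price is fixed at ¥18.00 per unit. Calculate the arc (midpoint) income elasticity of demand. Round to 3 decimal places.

With a constant price, Q₁ = 11957.40/18.00 = 664.300 and Q₂ = 17638.20/18.00 = 979.900 (equivalently, work directly with expenditure since P cancels).
Midpoint %ΔQ = (17638.20 − 11957.40)/14797.80 = 0.38389; midpoint %ΔI = (103960 − 84300)/94130 = 0.20886.
η = 0.38389 / 0.20886 = 1.838.

1.838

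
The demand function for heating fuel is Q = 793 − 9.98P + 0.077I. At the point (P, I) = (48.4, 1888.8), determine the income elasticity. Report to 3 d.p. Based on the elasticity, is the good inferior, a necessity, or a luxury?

0.319 (necessity)

At P = 48.4, I = 1888.8: Q = 455.406.
Holding P constant, ∂Q/∂I = 0.077.
η_I = (∂Q/∂I)·(I/Q) = 0.077 × (1888.8/455.406) = 0.319.
Since 0 < η < 1, this is a necessity.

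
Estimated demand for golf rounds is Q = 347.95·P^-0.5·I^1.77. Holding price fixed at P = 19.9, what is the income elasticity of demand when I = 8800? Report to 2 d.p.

For a multiplicative demand Q = A·P^α·I^β, the income elasticity is β everywhere.
Here β = 1.77, so η = 1.77.

1.77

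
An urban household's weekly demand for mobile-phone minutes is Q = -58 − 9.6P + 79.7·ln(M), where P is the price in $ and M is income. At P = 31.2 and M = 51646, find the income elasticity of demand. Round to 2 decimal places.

At P = 31.2, M = 51646: Q = 507.398.
Holding P constant, ∂Q/∂M = 79.7/M = 0.0015432.
η_M = (∂Q/∂M)·(M/Q) = 0.0015432 × (51646/507.398) = 0.16.

0.16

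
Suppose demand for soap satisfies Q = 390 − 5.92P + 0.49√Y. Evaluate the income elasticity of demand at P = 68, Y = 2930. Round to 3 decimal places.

At P = 68, Y = 2930: Q = 13.963.
Holding P constant, ∂Q/∂Y = 0.49/(2√Y) = 0.00452618.
η_Y = (∂Q/∂Y)·(Y/Q) = 0.00452618 × (2930/13.963) = 0.950.

0.950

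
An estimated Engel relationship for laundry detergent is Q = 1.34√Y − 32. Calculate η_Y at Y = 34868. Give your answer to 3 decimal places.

At Y = 34868: Q = 218.218.
dQ/dY = 1.34/(2√Y) = 0.00358807 at this income.
η = (dQ/dY)·(Y/Q) = 0.00358807 × (34868/218.218) = 0.573.

0.573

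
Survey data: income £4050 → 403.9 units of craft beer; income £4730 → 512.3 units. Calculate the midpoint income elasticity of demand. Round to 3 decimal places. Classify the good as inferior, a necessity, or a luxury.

1.528 (luxury)

ΔQ = 512.3 − 403.9 = 108.4; midpoint Q̄ = (403.9 + 512.3)/2 = 458.1.
ΔI = 4730 − 4050 = 680; midpoint Ī = (4050 + 4730)/2 = 4390.
η = (ΔQ/Q̄) ÷ (ΔI/Ī) = (108.4/458.1) ÷ (680/4390) = 1.528.
η > 1 ⇒ luxury.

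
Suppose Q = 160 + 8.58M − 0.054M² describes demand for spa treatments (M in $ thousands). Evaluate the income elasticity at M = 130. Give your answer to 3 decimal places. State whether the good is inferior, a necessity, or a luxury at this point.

-1.956 (inferior good)

At M = 130: Q = 362.8000.
dQ/dM = 8.58 − 0.108M = -5.46000.
η = (dQ/dM)·(M/Q) = -5.46000 × (130/362.8000) = -1.956.
η < 0 ⇒ inferior good.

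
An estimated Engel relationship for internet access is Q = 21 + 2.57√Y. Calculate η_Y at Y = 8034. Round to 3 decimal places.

At Y = 8034: Q = 251.356.
dQ/dY = 2.57/(2√Y) = 0.0143363 at this income.
η = (dQ/dY)·(Y/Q) = 0.0143363 × (8034/251.356) = 0.458.

0.458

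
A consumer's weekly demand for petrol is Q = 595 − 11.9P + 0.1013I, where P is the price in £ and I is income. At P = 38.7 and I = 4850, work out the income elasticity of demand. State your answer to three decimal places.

At P = 38.7, I = 4850: Q = 625.775.
Holding P constant, ∂Q/∂I = 0.1013.
η_I = (∂Q/∂I)·(I/Q) = 0.1013 × (4850/625.775) = 0.785.

0.785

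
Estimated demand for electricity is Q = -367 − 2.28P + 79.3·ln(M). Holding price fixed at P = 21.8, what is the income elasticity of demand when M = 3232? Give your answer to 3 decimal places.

0.354

At P = 21.8, M = 3232: Q = 224.108.
Holding P constant, ∂Q/∂M = 79.3/M = 0.0245359.
η_M = (∂Q/∂M)·(M/Q) = 0.0245359 × (3232/224.108) = 0.354.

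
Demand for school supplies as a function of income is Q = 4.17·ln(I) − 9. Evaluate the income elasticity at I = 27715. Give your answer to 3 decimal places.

At I = 27715: Q = 33.658.
dQ/dI = 4.17/I = 0.00015046 at this income.
η = (dQ/dI)·(I/Q) = 0.00015046 × (27715/33.658) = 0.124.

0.124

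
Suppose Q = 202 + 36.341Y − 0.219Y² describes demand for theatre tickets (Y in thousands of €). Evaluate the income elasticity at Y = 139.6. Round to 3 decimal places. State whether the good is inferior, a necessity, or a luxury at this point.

At Y = 139.6: Q = 1007.2966.
dQ/dY = 36.341 − 0.438Y = -24.80380.
η = (dQ/dY)·(Y/Q) = -24.80380 × (139.6/1007.2966) = -3.438.
η < 0 ⇒ inferior good.

-3.438 (inferior good)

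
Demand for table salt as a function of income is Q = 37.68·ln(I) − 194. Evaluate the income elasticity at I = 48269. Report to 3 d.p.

0.177

At I = 48269: Q = 212.362.
dQ/dI = 37.68/I = 0.000780625 at this income.
η = (dQ/dI)·(I/Q) = 0.000780625 × (48269/212.362) = 0.177.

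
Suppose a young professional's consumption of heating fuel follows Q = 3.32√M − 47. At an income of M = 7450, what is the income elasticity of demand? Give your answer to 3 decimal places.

At M = 7450: Q = 239.560.
dQ/dM = 3.32/(2√M) = 0.0192322 at this income.
η = (dQ/dM)·(M/Q) = 0.0192322 × (7450/239.560) = 0.598.

0.598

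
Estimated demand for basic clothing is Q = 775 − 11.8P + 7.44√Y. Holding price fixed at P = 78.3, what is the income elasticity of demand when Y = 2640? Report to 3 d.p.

At P = 78.3, Y = 2640: Q = 233.334.
Holding P constant, ∂Q/∂Y = 7.44/(2√Y) = 0.0724004.
η_Y = (∂Q/∂Y)·(Y/Q) = 0.0724004 × (2640/233.334) = 0.819.

0.819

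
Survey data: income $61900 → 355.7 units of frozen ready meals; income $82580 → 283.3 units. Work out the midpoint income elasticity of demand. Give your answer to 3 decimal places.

ΔQ = 283.3 − 355.7 = -72.4; midpoint Q̄ = (355.7 + 283.3)/2 = 319.5.
ΔI = 82580 − 61900 = 20680; midpoint Ī = (61900 + 82580)/2 = 72240.
η = (ΔQ/Q̄) ÷ (ΔI/Ī) = (-72.4/319.5) ÷ (20680/72240) = -0.792.

-0.792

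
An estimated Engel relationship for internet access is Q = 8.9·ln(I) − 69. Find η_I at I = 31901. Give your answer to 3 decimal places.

At I = 31901: Q = 23.296.
dQ/dI = 8.9/I = 0.000278988 at this income.
η = (dQ/dI)·(I/Q) = 0.000278988 × (31901/23.296) = 0.382.

0.382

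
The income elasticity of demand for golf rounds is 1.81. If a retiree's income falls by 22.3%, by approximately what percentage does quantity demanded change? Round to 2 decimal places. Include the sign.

-40.36%

%ΔQ ≈ η × %ΔI = 1.81 × (-22.3%) = -40.36%.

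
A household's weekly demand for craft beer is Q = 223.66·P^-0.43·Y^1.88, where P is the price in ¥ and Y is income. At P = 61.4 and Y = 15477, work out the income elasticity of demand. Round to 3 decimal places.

For a multiplicative demand Q = A·P^α·Y^β, the income elasticity is β everywhere.
Here β = 1.88, so η = 1.880.

1.880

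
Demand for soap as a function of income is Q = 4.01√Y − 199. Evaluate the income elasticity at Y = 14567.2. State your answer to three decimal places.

At Y = 14567.2: Q = 284.986.
dQ/dY = 4.01/(2√Y) = 0.0166122 at this income.
η = (dQ/dY)·(Y/Q) = 0.0166122 × (14567.2/284.986) = 0.849.

0.849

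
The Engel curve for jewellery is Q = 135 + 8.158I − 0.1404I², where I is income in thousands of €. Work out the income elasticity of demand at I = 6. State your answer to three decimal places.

At I = 6: Q = 178.8936.
dQ/dI = 8.158 − 0.2808I = 6.47320.
η = (dQ/dI)·(I/Q) = 6.47320 × (6/178.8936) = 0.217.

0.217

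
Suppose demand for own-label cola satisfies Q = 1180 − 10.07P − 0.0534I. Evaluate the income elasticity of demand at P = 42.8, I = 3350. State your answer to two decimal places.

-0.31

At P = 42.8, I = 3350: Q = 570.114.
Holding P constant, ∂Q/∂I = −0.0534.
η_I = (∂Q/∂I)·(I/Q) = -0.0534 × (3350/570.114) = -0.31.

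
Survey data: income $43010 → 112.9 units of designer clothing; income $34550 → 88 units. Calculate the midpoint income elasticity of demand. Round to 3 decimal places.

1.136

ΔQ = 88 − 112.9 = -24.9; midpoint Q̄ = (112.9 + 88)/2 = 100.45.
ΔI = 34550 − 43010 = -8460; midpoint Ī = (43010 + 34550)/2 = 38780.
η = (ΔQ/Q̄) ÷ (ΔI/Ī) = (-24.9/100.45) ÷ (-8460/38780) = 1.136.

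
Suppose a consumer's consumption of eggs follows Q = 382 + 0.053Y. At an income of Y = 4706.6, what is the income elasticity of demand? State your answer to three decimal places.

At Y = 4706.6: Q = 631.450.
dQ/dY = 0.053.
η = (dQ/dY)·(Y/Q) = 0.053 × (4706.6/631.450) = 0.395.

0.395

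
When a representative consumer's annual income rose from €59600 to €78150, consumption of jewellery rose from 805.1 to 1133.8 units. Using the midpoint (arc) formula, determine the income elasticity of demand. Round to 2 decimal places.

ΔQ = 1133.8 − 805.1 = 328.7; midpoint Q̄ = (805.1 + 1133.8)/2 = 969.45.
ΔI = 78150 − 59600 = 18550; midpoint Ī = (59600 + 78150)/2 = 68875.
η = (ΔQ/Q̄) ÷ (ΔI/Ī) = (328.7/969.45) ÷ (18550/68875) = 1.26.

1.26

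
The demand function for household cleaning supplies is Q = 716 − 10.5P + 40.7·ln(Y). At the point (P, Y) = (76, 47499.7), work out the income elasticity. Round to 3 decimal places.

At P = 76, Y = 47499.7: Q = 356.277.
Holding P constant, ∂Q/∂Y = 40.7/Y = 0.000856848.
η_Y = (∂Q/∂Y)·(Y/Q) = 0.000856848 × (47499.7/356.277) = 0.114.

0.114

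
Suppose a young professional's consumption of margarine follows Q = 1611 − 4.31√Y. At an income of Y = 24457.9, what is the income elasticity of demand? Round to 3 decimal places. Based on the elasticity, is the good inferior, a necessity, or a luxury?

At Y = 24457.9: Q = 936.958.
dQ/dY = -4.31/(2√Y) = -0.0137796 at this income.
η = (dQ/dY)·(Y/Q) = -0.0137796 × (24457.9/936.958) = -0.360.
Since η < 0, the good is an inferior good.

-0.360 (inferior good)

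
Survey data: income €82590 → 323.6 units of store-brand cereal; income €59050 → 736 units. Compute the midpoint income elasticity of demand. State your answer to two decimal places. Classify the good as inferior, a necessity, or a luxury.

ΔQ = 736 − 323.6 = 412.4; midpoint Q̄ = (323.6 + 736)/2 = 529.8.
ΔI = 59050 − 82590 = -23540; midpoint Ī = (82590 + 59050)/2 = 70820.
η = (ΔQ/Q̄) ÷ (ΔI/Ī) = (412.4/529.8) ÷ (-23540/70820) = -2.34.
η < 0 ⇒ inferior good.

-2.34 (inferior good)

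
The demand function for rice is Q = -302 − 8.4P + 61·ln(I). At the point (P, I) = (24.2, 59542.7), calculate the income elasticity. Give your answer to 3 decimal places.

0.369

At P = 24.2, I = 59542.7: Q = 165.381.
Holding P constant, ∂Q/∂I = 61/I = 0.00102447.
η_I = (∂Q/∂I)·(I/Q) = 0.00102447 × (59542.7/165.381) = 0.369.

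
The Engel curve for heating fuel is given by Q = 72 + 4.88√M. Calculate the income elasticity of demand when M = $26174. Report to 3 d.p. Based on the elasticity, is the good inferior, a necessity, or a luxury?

0.458 (necessity)

At M = 26174: Q = 861.505.
dQ/dM = 4.88/(2√M) = 0.0150819 at this income.
η = (dQ/dM)·(M/Q) = 0.0150819 × (26174/861.505) = 0.458.
Since 0 < η < 1, the good is a necessity.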